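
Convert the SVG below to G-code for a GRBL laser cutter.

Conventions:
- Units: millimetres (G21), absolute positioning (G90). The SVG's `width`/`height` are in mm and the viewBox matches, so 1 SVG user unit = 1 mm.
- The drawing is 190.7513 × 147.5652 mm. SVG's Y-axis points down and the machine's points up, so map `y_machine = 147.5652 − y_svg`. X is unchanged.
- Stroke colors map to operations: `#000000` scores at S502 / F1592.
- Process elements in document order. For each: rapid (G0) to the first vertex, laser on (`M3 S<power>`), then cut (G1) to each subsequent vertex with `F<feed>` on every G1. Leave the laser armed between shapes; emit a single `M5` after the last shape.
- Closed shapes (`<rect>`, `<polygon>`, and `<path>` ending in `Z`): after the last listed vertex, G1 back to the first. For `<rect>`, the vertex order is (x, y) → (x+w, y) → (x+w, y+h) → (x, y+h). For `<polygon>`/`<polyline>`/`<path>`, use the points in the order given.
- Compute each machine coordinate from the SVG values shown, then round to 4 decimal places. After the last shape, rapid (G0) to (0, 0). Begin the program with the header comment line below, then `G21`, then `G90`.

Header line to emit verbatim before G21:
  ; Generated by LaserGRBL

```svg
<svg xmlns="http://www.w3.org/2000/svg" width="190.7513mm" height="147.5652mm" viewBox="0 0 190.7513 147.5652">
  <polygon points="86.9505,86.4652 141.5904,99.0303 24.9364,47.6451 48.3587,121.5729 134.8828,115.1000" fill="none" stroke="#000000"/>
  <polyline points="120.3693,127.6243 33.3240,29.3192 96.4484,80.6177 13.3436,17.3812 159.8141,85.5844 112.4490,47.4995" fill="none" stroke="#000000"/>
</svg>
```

; Generated by LaserGRBL
G21
G90
G0 X86.9505 Y61.1000
M3 S502
G1 X141.5904 Y48.5349 F1592
G1 X24.9364 Y99.9201 F1592
G1 X48.3587 Y25.9923 F1592
G1 X134.8828 Y32.4652 F1592
G1 X86.9505 Y61.1000 F1592
G0 X120.3693 Y19.9409
M3 S502
G1 X33.3240 Y118.2460 F1592
G1 X96.4484 Y66.9475 F1592
G1 X13.3436 Y130.1840 F1592
G1 X159.8141 Y61.9808 F1592
G1 X112.4490 Y100.0657 F1592
M5
G0 X0.0000 Y0.0000

viewBox `0 0 190.7513 147.5652` with mm width/height → 1 unit = 1 mm. Flip: y_m = 147.5652 − y_svg.

**Shape 1** — `<polygon>` closed polygon, stroke `#000000` → score (S502, F1592). Machine vertices: (86.9505,61.1000) → (141.5904,48.5349) → (24.9364,99.9201) → (48.3587,25.9923) → (134.8828,32.4652) → (86.9505,61.1000). Closed: final G1 returns to the first vertex.

**Shape 2** — `<polyline>` open polyline, stroke `#000000` → score (S502, F1592). Machine vertices: (120.3693,19.9409) → (33.3240,118.2460) → (96.4484,66.9475) → (13.3436,130.1840) → (159.8141,61.9808) → (112.4490,100.0657). Open path.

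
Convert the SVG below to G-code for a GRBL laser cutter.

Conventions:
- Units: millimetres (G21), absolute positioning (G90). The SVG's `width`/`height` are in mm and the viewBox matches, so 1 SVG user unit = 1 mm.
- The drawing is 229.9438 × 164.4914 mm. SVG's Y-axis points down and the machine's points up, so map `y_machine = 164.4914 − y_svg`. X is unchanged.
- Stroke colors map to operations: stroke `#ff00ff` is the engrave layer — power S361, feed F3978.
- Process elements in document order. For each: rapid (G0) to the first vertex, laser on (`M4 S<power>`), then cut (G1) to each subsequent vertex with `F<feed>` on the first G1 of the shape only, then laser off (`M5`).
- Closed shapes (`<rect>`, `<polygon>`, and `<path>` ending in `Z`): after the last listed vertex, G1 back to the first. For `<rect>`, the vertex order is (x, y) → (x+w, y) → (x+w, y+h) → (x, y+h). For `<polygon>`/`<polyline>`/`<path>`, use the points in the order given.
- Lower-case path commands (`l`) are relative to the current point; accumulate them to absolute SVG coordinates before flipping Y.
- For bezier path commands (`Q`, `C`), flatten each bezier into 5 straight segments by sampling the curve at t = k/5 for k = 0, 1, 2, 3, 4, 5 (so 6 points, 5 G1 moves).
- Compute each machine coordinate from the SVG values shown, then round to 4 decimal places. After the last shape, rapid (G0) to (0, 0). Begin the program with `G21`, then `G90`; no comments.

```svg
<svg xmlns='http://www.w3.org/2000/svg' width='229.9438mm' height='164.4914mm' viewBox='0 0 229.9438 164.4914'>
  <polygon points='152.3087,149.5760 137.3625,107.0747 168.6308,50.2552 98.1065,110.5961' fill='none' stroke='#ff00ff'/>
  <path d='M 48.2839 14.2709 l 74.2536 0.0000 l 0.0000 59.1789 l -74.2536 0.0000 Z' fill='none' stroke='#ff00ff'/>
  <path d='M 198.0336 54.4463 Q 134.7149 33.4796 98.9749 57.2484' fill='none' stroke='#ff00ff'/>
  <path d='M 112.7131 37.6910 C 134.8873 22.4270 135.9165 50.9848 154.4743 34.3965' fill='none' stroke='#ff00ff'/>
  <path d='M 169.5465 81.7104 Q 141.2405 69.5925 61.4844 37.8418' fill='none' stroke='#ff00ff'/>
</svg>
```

Since the viewBox matches the mm dimensions, user units are millimetres directly. The only transform is the Y-flip y_m = 164.4914 − y_svg.

Shape 1 is a closed polygon drawn with `<polygon>`. Its stroke #ff00ff means engrave at S361, F3978. After flipping Y the toolpath is (152.3087,14.9154) → (137.3625,57.4167) → (168.6308,114.2362) → (98.1065,53.8953) → (152.3087,14.9154), returning to the start.

Shape 2 is a rectangle drawn with `<path>`. Its stroke #ff00ff means engrave at S361, F3978. After flipping Y the toolpath is (48.2839,150.2205) → (122.5375,150.2205) → (122.5375,91.0416) → (48.2839,91.0416) → (48.2839,150.2205), returning to the start.

Shape 3 is a quadratic bezier drawn with `<path>`. Its stroke #ff00ff means engrave at S361, F3978. After flipping Y the toolpath is (198.0336,110.0451) → (173.8093,116.6424) → (151.7912,119.6608) → (131.9795,119.1004) → (114.3740,114.9611) → (98.9749,107.2430).

Shape 4 is a cubic bezier drawn with `<path>`. Its stroke #ff00ff means engrave at S361, F3978. After flipping Y the toolpath is (112.7131,126.8004) → (123.7896,131.4119) → (131.6477,129.7767) → (138.1436,126.1651) → (145.1337,124.8477) → (154.4743,130.0949).

Shape 5 is a quadratic bezier drawn with `<path>`. Its stroke #ff00ff means engrave at S361, F3978. After flipping Y the toolpath is (169.5465,82.7810) → (156.1661,88.4135) → (138.6697,95.6166) → (117.0573,104.3903) → (91.3288,114.7346) → (61.4844,126.6496).

G21
G90
G0 X152.3087 Y14.9154
M4 S361
G1 X137.3625 Y57.4167 F3978
G1 X168.6308 Y114.2362
G1 X98.1065 Y53.8953
G1 X152.3087 Y14.9154
M5
G0 X48.2839 Y150.2205
M4 S361
G1 X122.5375 Y150.2205 F3978
G1 X122.5375 Y91.0416
G1 X48.2839 Y91.0416
G1 X48.2839 Y150.2205
M5
G0 X198.0336 Y110.0451
M4 S361
G1 X173.8093 Y116.6424 F3978
G1 X151.7912 Y119.6608
G1 X131.9795 Y119.1004
G1 X114.3740 Y114.9611
G1 X98.9749 Y107.2430
M5
G0 X112.7131 Y126.8004
M4 S361
G1 X123.7896 Y131.4119 F3978
G1 X131.6477 Y129.7767
G1 X138.1436 Y126.1651
G1 X145.1337 Y124.8477
G1 X154.4743 Y130.0949
M5
G0 X169.5465 Y82.7810
M4 S361
G1 X156.1661 Y88.4135 F3978
G1 X138.6697 Y95.6166
G1 X117.0573 Y104.3903
G1 X91.3288 Y114.7346
G1 X61.4844 Y126.6496
M5
G0 X0.0000 Y0.0000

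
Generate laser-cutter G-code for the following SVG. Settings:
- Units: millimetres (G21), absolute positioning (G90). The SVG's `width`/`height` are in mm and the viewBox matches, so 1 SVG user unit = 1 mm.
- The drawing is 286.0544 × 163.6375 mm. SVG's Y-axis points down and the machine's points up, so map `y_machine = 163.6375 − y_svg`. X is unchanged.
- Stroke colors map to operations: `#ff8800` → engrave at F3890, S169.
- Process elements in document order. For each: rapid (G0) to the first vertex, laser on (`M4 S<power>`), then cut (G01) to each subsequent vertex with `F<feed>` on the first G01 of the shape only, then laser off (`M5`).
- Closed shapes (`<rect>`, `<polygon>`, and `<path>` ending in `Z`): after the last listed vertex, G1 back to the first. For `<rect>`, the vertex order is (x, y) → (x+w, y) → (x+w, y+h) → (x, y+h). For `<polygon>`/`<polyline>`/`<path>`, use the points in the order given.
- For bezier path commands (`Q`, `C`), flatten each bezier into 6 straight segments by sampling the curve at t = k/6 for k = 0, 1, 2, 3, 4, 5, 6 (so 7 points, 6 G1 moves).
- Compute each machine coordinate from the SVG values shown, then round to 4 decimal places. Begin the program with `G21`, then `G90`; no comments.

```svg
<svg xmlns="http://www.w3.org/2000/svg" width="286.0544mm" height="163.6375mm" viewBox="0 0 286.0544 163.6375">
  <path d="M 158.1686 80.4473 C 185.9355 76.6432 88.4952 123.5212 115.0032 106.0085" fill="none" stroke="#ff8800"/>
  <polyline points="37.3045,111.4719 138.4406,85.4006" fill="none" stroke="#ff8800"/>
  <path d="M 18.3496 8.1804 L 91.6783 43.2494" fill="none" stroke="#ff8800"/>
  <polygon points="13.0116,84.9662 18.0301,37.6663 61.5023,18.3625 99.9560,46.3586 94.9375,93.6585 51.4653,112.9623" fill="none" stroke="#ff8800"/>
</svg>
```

G21
G90
G0 X158.1686 Y83.1902
M4 S169
G01 X162.7716 Y81.4015 F3890
G01 X153.4277 Y74.3622
G01 X137.0580 Y65.2689
G01 X120.5833 Y57.3179
G01 X110.9247 Y53.7058
G01 X115.0032 Y57.6290
M5
G0 X37.3045 Y52.1656
M4 S169
G01 X138.4406 Y78.2369 F3890
M5
G0 X18.3496 Y155.4571
M4 S169
G01 X91.6783 Y120.3881 F3890
M5
G0 X13.0116 Y78.6713
M4 S169
G01 X18.0301 Y125.9712 F3890
G01 X61.5023 Y145.2750
G01 X99.9560 Y117.2789
G01 X94.9375 Y69.9790
G01 X51.4653 Y50.6752
G01 X13.0116 Y78.6713
M5

1 u = 1 mm; y_m = 163.6375 − y.

[1] `<path>` cubic bezier, #ff8800→engrave S169 F3890: (158.1686,83.1902) → (162.7716,81.4015) → (153.4277,74.3622) → (137.0580,65.2689) → (120.5833,57.3179) → (110.9247,53.7058) → (115.0032,57.6290)

[2] `<polyline>` line segment, #ff8800→engrave S169 F3890: (37.3045,52.1656) → (138.4406,78.2369)

[3] `<path>` line segment, #ff8800→engrave S169 F3890: (18.3496,155.4571) → (91.6783,120.3881)

[4] `<polygon>` regular polygon, #ff8800→engrave S169 F3890: (13.0116,78.6713) → (18.0301,125.9712) → (61.5023,145.2750) → (99.9560,117.2789) → (94.9375,69.9790) → (51.4653,50.6752) → (13.0116,78.6713) (closed)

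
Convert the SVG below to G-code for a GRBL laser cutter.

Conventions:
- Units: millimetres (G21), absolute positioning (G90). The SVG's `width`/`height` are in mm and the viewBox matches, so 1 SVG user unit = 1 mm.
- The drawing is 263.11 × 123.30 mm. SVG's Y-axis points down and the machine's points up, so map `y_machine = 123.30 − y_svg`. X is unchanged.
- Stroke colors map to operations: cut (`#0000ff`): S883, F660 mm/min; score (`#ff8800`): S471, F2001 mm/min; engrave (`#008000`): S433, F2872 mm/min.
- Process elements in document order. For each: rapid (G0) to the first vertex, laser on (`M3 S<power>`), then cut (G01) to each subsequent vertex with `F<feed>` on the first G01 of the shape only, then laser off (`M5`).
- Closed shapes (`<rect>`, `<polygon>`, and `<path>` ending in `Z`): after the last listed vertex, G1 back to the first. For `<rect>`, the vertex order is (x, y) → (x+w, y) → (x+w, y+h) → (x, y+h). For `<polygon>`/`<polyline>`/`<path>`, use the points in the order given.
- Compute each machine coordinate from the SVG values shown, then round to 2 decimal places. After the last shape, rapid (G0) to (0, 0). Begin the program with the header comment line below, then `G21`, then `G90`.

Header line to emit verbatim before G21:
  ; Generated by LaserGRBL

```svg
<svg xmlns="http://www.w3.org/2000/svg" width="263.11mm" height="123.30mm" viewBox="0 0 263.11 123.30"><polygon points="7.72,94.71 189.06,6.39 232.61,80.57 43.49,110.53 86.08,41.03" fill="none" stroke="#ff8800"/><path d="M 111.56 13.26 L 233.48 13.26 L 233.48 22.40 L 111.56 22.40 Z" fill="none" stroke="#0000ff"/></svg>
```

viewBox `0 0 263.11 123.30` with mm width/height → 1 unit = 1 mm. Flip: y_m = 123.30 − y_svg.

**Shape 1** — `<polygon>` closed polygon, stroke `#ff8800` → score (S471, F2001). Machine vertices: (7.72,28.59) → (189.06,116.91) → (232.61,42.73) → (43.49,12.77) → (86.08,82.27) → (7.72,28.59). Closed: final G1 returns to the first vertex.

**Shape 2** — `<path>` rectangle, stroke `#0000ff` → cut (S883, F660). Machine vertices: (111.56,110.04) → (233.48,110.04) → (233.48,100.90) → (111.56,100.90) → (111.56,110.04). Closed: final G1 returns to the first vertex.

; Generated by LaserGRBL
G21
G90
G0 X7.72 Y28.59
M3 S471
G01 X189.06 Y116.91 F2001
G01 X232.61 Y42.73
G01 X43.49 Y12.77
G01 X86.08 Y82.27
G01 X7.72 Y28.59
M5
G0 X111.56 Y110.04
M3 S883
G01 X233.48 Y110.04 F660
G01 X233.48 Y100.90
G01 X111.56 Y100.90
G01 X111.56 Y110.04
M5
G0 X0.00 Y0.00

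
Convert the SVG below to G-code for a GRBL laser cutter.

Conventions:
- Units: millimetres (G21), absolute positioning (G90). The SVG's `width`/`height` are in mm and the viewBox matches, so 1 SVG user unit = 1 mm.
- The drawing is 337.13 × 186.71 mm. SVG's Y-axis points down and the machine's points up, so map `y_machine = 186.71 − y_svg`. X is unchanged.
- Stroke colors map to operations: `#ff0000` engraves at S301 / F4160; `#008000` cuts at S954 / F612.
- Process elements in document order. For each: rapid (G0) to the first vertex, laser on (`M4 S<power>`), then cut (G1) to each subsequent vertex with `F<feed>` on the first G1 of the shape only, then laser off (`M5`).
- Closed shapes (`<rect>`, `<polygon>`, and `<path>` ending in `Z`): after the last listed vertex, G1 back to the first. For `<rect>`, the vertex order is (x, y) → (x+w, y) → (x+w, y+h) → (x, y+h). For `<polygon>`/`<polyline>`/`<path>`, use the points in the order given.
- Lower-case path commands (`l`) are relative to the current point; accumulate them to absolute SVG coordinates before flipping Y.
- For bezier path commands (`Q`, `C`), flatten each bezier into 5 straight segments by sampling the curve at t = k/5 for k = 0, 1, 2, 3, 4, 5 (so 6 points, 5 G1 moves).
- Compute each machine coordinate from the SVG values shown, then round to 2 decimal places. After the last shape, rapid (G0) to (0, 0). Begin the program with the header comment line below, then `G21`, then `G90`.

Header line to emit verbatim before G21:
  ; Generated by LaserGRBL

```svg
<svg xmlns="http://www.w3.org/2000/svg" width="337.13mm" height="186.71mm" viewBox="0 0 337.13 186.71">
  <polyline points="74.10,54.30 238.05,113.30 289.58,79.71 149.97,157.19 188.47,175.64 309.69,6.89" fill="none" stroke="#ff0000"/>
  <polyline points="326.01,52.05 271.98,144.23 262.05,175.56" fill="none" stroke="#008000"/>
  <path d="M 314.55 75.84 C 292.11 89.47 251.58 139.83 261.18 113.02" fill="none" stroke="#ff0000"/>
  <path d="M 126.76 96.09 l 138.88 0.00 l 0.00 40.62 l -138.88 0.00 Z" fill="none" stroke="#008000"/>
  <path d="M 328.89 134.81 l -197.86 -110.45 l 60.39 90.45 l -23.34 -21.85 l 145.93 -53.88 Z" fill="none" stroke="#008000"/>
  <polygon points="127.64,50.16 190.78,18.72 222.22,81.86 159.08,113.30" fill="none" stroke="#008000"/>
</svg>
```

; Generated by LaserGRBL
G21
G90
G0 X74.10 Y132.41
M4 S301
G1 X238.05 Y73.41 F4160
G1 X289.58 Y107.00
G1 X149.97 Y29.52
G1 X188.47 Y11.07
G1 X309.69 Y179.82
M5
G0 X326.01 Y134.66
M4 S954
G1 X271.98 Y42.48 F612
G1 X262.05 Y11.15
M5
G0 X314.55 Y110.87
M4 S301
G1 X299.46 Y99.20 F4160
G1 X283.30 Y84.17
G1 X269.36 Y71.27
G1 X260.89 Y65.95
G1 X261.18 Y73.69
M5
G0 X126.76 Y90.62
M4 S954
G1 X265.64 Y90.62 F612
G1 X265.64 Y50.00
G1 X126.76 Y50.00
G1 X126.76 Y90.62
M5
G0 X328.89 Y51.90
M4 S954
G1 X131.03 Y162.35 F612
G1 X191.42 Y71.90
G1 X168.08 Y93.75
G1 X314.01 Y147.63
G1 X328.89 Y51.90
M5
G0 X127.64 Y136.55
M4 S954
G1 X190.78 Y167.99 F612
G1 X222.22 Y104.85
G1 X159.08 Y73.41
G1 X127.64 Y136.55
M5
G0 X0.00 Y0.00

1 u = 1 mm; y_m = 186.71 − y.

[1] `<polyline>` open polyline, #ff0000→engrave S301 F4160: (74.10,132.41) → (238.05,73.41) → (289.58,107.00) → (149.97,29.52) → (188.47,11.07) → (309.69,179.82)

[2] `<polyline>` open polyline, #008000→cut S954 F612: (326.01,134.66) → (271.98,42.48) → (262.05,11.15)

[3] `<path>` cubic bezier, #ff0000→engrave S301 F4160: (314.55,110.87) → (299.46,99.20) → (283.30,84.17) → (269.36,71.27) → (260.89,65.95) → (261.18,73.69)

[4] `<path>` rectangle, #008000→cut S954 F612: (126.76,90.62) → (265.64,90.62) → (265.64,50.00) → (126.76,50.00) → (126.76,90.62) (closed)

[5] `<path>` closed polygon, #008000→cut S954 F612: (328.89,51.90) → (131.03,162.35) → (191.42,71.90) → (168.08,93.75) → (314.01,147.63) → (328.89,51.90) (closed)

[6] `<polygon>` regular polygon, #008000→cut S954 F612: (127.64,136.55) → (190.78,167.99) → (222.22,104.85) → (159.08,73.41) → (127.64,136.55) (closed)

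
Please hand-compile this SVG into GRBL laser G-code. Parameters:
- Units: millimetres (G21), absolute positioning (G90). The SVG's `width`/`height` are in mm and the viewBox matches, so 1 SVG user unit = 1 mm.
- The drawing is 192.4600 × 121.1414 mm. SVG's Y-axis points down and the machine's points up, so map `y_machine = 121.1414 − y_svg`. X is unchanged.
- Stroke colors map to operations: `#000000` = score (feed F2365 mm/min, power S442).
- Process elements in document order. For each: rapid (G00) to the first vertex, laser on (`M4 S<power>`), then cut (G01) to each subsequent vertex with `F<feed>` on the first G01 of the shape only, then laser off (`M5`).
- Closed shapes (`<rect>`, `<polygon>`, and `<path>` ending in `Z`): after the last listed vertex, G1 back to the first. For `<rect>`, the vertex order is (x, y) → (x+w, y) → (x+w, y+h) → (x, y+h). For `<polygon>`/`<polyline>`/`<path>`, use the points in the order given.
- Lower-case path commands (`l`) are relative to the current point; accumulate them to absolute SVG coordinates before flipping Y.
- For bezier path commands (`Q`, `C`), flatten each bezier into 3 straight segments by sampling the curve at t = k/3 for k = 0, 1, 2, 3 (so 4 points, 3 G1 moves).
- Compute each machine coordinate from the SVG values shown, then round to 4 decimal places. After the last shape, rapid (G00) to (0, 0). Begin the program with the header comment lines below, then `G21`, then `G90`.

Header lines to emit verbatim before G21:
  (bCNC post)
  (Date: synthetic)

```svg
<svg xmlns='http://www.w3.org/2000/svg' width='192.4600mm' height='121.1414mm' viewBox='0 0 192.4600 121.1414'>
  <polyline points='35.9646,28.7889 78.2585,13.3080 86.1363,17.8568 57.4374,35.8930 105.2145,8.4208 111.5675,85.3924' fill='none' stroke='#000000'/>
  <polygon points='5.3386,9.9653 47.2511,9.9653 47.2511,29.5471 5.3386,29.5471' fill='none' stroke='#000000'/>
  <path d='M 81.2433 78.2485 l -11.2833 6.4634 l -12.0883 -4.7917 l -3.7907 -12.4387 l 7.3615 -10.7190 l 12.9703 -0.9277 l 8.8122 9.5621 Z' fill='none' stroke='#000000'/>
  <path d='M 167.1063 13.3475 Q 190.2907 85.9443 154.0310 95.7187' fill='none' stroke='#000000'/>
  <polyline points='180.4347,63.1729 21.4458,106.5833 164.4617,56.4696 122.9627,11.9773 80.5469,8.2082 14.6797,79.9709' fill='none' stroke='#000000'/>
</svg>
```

viewBox `0 0 192.4600 121.1414` with mm width/height → 1 unit = 1 mm. Flip: y_m = 121.1414 − y_svg.

**Shape 1** — `<polyline>` open polyline, stroke `#000000` → score (S442, F2365). Machine vertices: (35.9646,92.3525) → (78.2585,107.8334) → (86.1363,103.2846) → (57.4374,85.2484) → (105.2145,112.7206) → (111.5675,35.7490). Open path.

**Shape 2** — `<polygon>` rectangle, stroke `#000000` → score (S442, F2365). Machine vertices: (5.3386,111.1761) → (47.2511,111.1761) → (47.2511,91.5943) → (5.3386,91.5943) → (5.3386,111.1761). Closed: final G1 returns to the first vertex.

**Shape 3** — `<path>` regular polygon, stroke `#000000` → score (S442, F2365). Machine vertices: (81.2433,42.8929) → (69.9600,36.4295) → (57.8717,41.2212) → (54.0810,53.6599) → (61.4425,64.3789) → (74.4128,65.3066) → (83.2250,55.7445) → (81.2433,42.8929). Closed: final G1 returns to the first vertex.

**Shape 4** — `<path>` quadratic bezier, stroke `#000000` → score (S442, F2365). Control points (SVG): P0=(167.1063,13.3475), P1=(190.2907,85.9443), P2=(154.0310,95.7187); sampled at t=k/3. Machine vertices: (167.1063,107.7939) → (175.9577,66.3763) → (171.5992,38.9192) → (154.0310,25.4227). Open path.

**Shape 5** — `<polyline>` open polyline, stroke `#000000` → score (S442, F2365). Machine vertices: (180.4347,57.9685) → (21.4458,14.5581) → (164.4617,64.6718) → (122.9627,109.1641) → (80.5469,112.9332) → (14.6797,41.1705). Open path.

(bCNC post)
(Date: synthetic)
G21
G90
G00 X35.9646 Y92.3525
M4 S442
G01 X78.2585 Y107.8334 F2365
G01 X86.1363 Y103.2846
G01 X57.4374 Y85.2484
G01 X105.2145 Y112.7206
G01 X111.5675 Y35.7490
M5
G00 X5.3386 Y111.1761
M4 S442
G01 X47.2511 Y111.1761 F2365
G01 X47.2511 Y91.5943
G01 X5.3386 Y91.5943
G01 X5.3386 Y111.1761
M5
G00 X81.2433 Y42.8929
M4 S442
G01 X69.9600 Y36.4295 F2365
G01 X57.8717 Y41.2212
G01 X54.0810 Y53.6599
G01 X61.4425 Y64.3789
G01 X74.4128 Y65.3066
G01 X83.2250 Y55.7445
G01 X81.2433 Y42.8929
M5
G00 X167.1063 Y107.7939
M4 S442
G01 X175.9577 Y66.3763 F2365
G01 X171.5992 Y38.9192
G01 X154.0310 Y25.4227
M5
G00 X180.4347 Y57.9685
M4 S442
G01 X21.4458 Y14.5581 F2365
G01 X164.4617 Y64.6718
G01 X122.9627 Y109.1641
G01 X80.5469 Y112.9332
G01 X14.6797 Y41.1705
M5
G00 X0.0000 Y0.0000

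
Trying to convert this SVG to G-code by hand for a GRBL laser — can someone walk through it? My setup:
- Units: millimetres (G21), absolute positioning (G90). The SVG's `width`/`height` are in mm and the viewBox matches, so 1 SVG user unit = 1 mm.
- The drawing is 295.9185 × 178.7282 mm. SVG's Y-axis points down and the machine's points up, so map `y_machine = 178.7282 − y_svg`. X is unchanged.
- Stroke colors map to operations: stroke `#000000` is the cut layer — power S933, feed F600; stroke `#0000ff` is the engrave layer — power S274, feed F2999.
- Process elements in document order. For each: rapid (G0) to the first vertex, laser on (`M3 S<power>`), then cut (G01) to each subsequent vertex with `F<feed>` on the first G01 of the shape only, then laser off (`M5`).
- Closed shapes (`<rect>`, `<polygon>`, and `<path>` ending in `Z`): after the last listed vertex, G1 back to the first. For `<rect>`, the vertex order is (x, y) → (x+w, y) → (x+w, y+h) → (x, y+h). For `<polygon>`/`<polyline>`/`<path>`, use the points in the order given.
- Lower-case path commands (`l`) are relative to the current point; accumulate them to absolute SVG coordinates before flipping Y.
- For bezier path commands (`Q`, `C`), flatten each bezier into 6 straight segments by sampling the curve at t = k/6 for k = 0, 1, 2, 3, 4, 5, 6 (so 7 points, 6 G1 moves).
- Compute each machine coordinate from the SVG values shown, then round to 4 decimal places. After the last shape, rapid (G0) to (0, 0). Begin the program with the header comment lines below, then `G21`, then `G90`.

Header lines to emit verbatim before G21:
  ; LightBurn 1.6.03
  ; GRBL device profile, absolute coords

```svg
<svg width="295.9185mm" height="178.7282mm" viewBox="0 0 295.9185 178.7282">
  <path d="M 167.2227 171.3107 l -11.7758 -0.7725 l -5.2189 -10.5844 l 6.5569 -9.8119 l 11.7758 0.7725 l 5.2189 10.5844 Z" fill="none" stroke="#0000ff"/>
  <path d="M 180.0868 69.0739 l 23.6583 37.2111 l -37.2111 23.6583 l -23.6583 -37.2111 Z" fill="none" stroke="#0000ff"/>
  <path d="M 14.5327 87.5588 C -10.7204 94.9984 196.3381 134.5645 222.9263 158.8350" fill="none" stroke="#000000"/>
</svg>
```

viewBox `0 0 295.9185 178.7282` with mm width/height → 1 unit = 1 mm. Flip: y_m = 178.7282 − y_svg.

**Shape 1** — `<path>` regular polygon, stroke `#0000ff` → engrave (S274, F2999). Machine vertices: (167.2227,7.4175) → (155.4469,8.1900) → (150.2280,18.7744) → (156.7849,28.5863) → (168.5607,27.8138) → (173.7796,17.2294) → (167.2227,7.4175). Closed: final G1 returns to the first vertex.

**Shape 2** — `<path>` regular polygon, stroke `#0000ff` → engrave (S274, F2999). Machine vertices: (180.0868,109.6543) → (203.7451,72.4432) → (166.5340,48.7849) → (142.8757,85.9960) → (180.0868,109.6543). Closed: final G1 returns to the first vertex.

**Shape 3** — `<path>` cubic bezier, stroke `#000000` → cut (S933, F600). Control points (SVG): P0=(14.5327,87.5588), P1=(-10.7204,94.9984), P2=(196.3381,134.5645), P3=(222.9263,158.8350); sampled at t=k/6. Machine vertices: (14.5327,91.1694) → (19.3544,84.9919) → (51.4286,74.7773) → (99.2890,61.8429) → (151.4696,47.5059) → (196.5040,33.0835) → (222.9263,19.8932). Open path.

; LightBurn 1.6.03
; GRBL device profile, absolute coords
G21
G90
G0 X167.2227 Y7.4175
M3 S274
G01 X155.4469 Y8.1900 F2999
G01 X150.2280 Y18.7744
G01 X156.7849 Y28.5863
G01 X168.5607 Y27.8138
G01 X173.7796 Y17.2294
G01 X167.2227 Y7.4175
M5
G0 X180.0868 Y109.6543
M3 S274
G01 X203.7451 Y72.4432 F2999
G01 X166.5340 Y48.7849
G01 X142.8757 Y85.9960
G01 X180.0868 Y109.6543
M5
G0 X14.5327 Y91.1694
M3 S933
G01 X19.3544 Y84.9919 F600
G01 X51.4286 Y74.7773
G01 X99.2890 Y61.8429
G01 X151.4696 Y47.5059
G01 X196.5040 Y33.0835
G01 X222.9263 Y19.8932
M5
G0 X0.0000 Y0.0000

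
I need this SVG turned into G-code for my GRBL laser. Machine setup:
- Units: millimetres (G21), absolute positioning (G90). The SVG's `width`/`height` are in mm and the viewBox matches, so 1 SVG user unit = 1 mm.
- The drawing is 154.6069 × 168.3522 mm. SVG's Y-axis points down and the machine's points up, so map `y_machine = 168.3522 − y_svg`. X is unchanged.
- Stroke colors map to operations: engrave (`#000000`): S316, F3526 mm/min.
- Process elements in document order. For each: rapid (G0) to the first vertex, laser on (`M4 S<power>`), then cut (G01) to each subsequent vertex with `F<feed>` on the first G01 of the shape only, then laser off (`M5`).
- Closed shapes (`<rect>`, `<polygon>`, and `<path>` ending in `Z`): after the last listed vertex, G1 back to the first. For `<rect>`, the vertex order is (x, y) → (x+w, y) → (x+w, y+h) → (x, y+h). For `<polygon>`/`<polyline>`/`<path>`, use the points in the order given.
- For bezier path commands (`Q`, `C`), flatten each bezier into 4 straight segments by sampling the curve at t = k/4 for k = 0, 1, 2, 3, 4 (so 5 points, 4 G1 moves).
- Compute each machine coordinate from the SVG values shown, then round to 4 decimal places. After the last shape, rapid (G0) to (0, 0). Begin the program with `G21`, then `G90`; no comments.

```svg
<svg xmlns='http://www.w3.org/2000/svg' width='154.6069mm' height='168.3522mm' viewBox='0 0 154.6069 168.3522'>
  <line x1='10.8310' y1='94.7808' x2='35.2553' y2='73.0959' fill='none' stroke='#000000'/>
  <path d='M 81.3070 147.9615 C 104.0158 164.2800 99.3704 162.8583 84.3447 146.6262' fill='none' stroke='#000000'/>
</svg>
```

Since the viewBox matches the mm dimensions, user units are millimetres directly. The only transform is the Y-flip y_m = 168.3522 − y_svg.

Shape 1 is a line segment drawn with `<line>`. Its stroke #000000 means engrave at S316, F3526. After flipping Y the toolpath is (10.8310,73.5714) → (35.2553,95.2563).

Shape 2 is a cubic bezier drawn with `<path>`. Its stroke #000000 means engrave at S316, F3526. After flipping Y the toolpath is (81.3070,20.3907) → (93.4749,11.4323) → (96.9763,8.8519) → (93.4025,12.3747) → (84.3447,21.7260).

G21
G90
G0 X10.8310 Y73.5714
M4 S316
G01 X35.2553 Y95.2563 F3526
M5
G0 X81.3070 Y20.3907
M4 S316
G01 X93.4749 Y11.4323 F3526
G01 X96.9763 Y8.8519
G01 X93.4025 Y12.3747
G01 X84.3447 Y21.7260
M5
G0 X0.0000 Y0.0000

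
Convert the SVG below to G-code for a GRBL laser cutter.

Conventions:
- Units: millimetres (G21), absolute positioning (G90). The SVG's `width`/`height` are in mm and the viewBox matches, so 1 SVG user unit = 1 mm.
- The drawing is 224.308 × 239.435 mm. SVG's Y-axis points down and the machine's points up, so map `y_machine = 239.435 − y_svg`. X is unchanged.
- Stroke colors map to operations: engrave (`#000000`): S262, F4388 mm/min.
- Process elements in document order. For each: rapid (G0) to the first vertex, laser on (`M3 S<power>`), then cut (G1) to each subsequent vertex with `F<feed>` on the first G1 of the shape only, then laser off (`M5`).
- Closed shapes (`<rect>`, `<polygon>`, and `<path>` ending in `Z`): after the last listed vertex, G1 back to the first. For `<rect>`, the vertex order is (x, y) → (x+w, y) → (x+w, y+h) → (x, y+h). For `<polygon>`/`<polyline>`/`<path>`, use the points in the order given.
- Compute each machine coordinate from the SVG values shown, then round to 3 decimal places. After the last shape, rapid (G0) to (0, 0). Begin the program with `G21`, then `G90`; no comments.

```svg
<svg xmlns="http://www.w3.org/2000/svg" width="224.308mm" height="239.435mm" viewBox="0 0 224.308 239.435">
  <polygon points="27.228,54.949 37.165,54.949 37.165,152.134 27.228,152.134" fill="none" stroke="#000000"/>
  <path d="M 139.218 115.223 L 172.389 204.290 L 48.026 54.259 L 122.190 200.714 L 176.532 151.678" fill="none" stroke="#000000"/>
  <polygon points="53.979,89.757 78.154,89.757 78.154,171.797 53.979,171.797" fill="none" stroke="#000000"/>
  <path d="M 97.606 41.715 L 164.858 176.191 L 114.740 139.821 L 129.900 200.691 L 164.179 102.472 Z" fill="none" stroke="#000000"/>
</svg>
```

Since the viewBox matches the mm dimensions, user units are millimetres directly. The only transform is the Y-flip y_m = 239.435 − y_svg.

Shape 1 is a rectangle drawn with `<polygon>`. Its stroke #000000 means engrave at S262, F4388. After flipping Y the toolpath is (27.228,184.486) → (37.165,184.486) → (37.165,87.301) → (27.228,87.301) → (27.228,184.486), returning to the start.

Shape 2 is a open polyline drawn with `<path>`. Its stroke #000000 means engrave at S262, F4388. After flipping Y the toolpath is (139.218,124.212) → (172.389,35.145) → (48.026,185.176) → (122.190,38.721) → (176.532,87.757).

Shape 3 is a rectangle drawn with `<polygon>`. Its stroke #000000 means engrave at S262, F4388. After flipping Y the toolpath is (53.979,149.678) → (78.154,149.678) → (78.154,67.638) → (53.979,67.638) → (53.979,149.678), returning to the start.

Shape 4 is a closed polygon drawn with `<path>`. Its stroke #000000 means engrave at S262, F4388. After flipping Y the toolpath is (97.606,197.720) → (164.858,63.244) → (114.740,99.614) → (129.900,38.744) → (164.179,136.963) → (97.606,197.720), returning to the start.

G21
G90
G0 X27.228 Y184.486
M3 S262
G1 X37.165 Y184.486 F4388
G1 X37.165 Y87.301
G1 X27.228 Y87.301
G1 X27.228 Y184.486
M5
G0 X139.218 Y124.212
M3 S262
G1 X172.389 Y35.145 F4388
G1 X48.026 Y185.176
G1 X122.190 Y38.721
G1 X176.532 Y87.757
M5
G0 X53.979 Y149.678
M3 S262
G1 X78.154 Y149.678 F4388
G1 X78.154 Y67.638
G1 X53.979 Y67.638
G1 X53.979 Y149.678
M5
G0 X97.606 Y197.720
M3 S262
G1 X164.858 Y63.244 F4388
G1 X114.740 Y99.614
G1 X129.900 Y38.744
G1 X164.179 Y136.963
G1 X97.606 Y197.720
M5
G0 X0.000 Y0.000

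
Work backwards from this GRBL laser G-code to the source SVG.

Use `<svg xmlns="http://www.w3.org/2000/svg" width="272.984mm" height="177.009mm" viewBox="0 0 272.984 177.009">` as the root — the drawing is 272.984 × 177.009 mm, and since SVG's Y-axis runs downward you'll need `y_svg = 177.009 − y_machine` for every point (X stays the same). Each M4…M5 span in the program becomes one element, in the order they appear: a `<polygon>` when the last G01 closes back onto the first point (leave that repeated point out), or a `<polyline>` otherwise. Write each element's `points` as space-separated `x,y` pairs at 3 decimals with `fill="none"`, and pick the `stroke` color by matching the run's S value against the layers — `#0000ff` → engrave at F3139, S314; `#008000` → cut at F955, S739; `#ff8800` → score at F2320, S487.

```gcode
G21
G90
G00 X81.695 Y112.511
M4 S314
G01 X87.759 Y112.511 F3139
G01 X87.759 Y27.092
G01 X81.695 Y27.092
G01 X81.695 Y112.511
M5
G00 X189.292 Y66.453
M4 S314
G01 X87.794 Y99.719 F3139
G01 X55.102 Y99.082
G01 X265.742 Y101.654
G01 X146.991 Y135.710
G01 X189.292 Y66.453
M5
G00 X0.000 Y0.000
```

<svg xmlns="http://www.w3.org/2000/svg" width="272.984mm" height="177.009mm" viewBox="0 0 272.984 177.009">
  <polygon points="81.695,64.498 87.759,64.498 87.759,149.917 81.695,149.917" fill="none" stroke="#0000ff"/>
  <polygon points="189.292,110.556 87.794,77.290 55.102,77.927 265.742,75.355 146.991,41.299" fill="none" stroke="#0000ff"/>
</svg>

y_svg = 177.009 − y_m. Every run uses S314, so all elements get stroke `#0000ff` (engrave).

[1] closed run; points: 81.695,64.498 87.759,64.498 87.759,149.917 81.695,149.917

[2] closed run; points: 189.292,110.556 87.794,77.290 55.102,77.927 265.742,75.355 146.991,41.299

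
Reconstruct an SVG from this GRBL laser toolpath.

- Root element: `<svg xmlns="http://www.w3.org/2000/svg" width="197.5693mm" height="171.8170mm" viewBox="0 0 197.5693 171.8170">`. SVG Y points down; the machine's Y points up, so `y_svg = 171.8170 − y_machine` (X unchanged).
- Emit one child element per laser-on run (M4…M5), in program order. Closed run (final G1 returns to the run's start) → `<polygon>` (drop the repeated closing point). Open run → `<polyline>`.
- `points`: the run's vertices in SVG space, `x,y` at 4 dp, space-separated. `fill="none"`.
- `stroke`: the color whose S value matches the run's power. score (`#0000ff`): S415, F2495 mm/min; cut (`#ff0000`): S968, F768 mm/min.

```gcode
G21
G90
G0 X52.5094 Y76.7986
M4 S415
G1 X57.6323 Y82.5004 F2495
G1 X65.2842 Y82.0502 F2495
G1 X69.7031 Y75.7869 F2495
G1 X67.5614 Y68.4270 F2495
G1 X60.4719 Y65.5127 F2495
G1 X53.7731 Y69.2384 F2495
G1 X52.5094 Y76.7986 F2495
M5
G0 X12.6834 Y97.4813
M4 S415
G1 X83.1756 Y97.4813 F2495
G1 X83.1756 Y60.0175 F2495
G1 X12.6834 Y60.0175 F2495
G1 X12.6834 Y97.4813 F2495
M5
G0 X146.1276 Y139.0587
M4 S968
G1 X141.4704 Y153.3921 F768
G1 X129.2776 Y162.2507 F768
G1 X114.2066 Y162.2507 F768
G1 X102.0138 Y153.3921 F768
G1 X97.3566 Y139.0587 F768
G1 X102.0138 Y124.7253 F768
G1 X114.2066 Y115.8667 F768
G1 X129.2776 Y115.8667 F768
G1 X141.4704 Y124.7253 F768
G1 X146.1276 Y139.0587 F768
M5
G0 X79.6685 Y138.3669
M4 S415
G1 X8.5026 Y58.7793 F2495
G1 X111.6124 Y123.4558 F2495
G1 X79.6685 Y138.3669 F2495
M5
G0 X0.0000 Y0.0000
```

Each laser-on run becomes one SVG element. Flip Y back into SVG space with y_svg = 171.8170 − y_machine.

Run 1: power S415 maps to stroke `#0000ff` (score). The run returns to its start, so emit a `<polygon>` with points (Y-flipped): 52.5094,95.0184 57.6323,89.3166 65.2842,89.7668 69.7031,96.0301 67.5614,103.3900 60.4719,106.3043 53.7731,102.5786.

Run 2: the run's S415 means `#0000ff` (score). The run returns to its start, so emit a `<polygon>` with points (Y-flipped): 12.6834,74.3357 83.1756,74.3357 83.1756,111.7995 12.6834,111.7995.

Run 3: power S968 maps to stroke `#ff0000` (cut). The run returns to its start, so emit a `<polygon>` with points (Y-flipped): 146.1276,32.7583 141.4704,18.4249 129.2776,9.5663 114.2066,9.5663 102.0138,18.4249 97.3566,32.7583 102.0138,47.0917 114.2066,55.9503 129.2776,55.9503 141.4704,47.0917.

Run 4: S415 ⇒ score layer `#0000ff`. The run returns to its start, so emit a `<polygon>` with points (Y-flipped): 79.6685,33.4501 8.5026,113.0377 111.6124,48.3612.

<svg xmlns="http://www.w3.org/2000/svg" width="197.5693mm" height="171.8170mm" viewBox="0 0 197.5693 171.8170">
  <polygon points="52.5094,95.0184 57.6323,89.3166 65.2842,89.7668 69.7031,96.0301 67.5614,103.3900 60.4719,106.3043 53.7731,102.5786" fill="none" stroke="#0000ff"/>
  <polygon points="12.6834,74.3357 83.1756,74.3357 83.1756,111.7995 12.6834,111.7995" fill="none" stroke="#0000ff"/>
  <polygon points="146.1276,32.7583 141.4704,18.4249 129.2776,9.5663 114.2066,9.5663 102.0138,18.4249 97.3566,32.7583 102.0138,47.0917 114.2066,55.9503 129.2776,55.9503 141.4704,47.0917" fill="none" stroke="#ff0000"/>
  <polygon points="79.6685,33.4501 8.5026,113.0377 111.6124,48.3612" fill="none" stroke="#0000ff"/>
</svg>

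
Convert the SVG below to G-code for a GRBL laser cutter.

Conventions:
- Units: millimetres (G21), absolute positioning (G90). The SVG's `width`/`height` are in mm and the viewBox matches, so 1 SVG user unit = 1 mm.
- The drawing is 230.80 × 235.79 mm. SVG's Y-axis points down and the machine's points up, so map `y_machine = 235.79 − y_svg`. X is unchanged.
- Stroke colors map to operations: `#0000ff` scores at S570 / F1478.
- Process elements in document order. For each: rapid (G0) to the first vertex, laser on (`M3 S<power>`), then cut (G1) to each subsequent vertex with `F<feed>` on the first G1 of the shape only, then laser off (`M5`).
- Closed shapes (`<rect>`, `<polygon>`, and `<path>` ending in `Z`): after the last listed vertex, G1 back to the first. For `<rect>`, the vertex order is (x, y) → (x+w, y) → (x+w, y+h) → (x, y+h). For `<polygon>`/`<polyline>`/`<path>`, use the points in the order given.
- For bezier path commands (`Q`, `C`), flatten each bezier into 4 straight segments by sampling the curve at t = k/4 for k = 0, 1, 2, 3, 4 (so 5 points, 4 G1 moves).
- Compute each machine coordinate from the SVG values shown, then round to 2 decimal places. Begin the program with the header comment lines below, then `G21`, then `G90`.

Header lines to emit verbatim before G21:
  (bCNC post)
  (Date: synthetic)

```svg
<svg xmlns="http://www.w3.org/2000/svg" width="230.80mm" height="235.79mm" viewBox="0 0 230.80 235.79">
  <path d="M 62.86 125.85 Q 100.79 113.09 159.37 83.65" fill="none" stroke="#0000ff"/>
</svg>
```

viewBox `0 0 230.80 235.79` with mm width/height → 1 unit = 1 mm. Flip: y_m = 235.79 − y_svg.

**Shape 1** — `<path>` quadratic bezier, stroke `#0000ff` → score (S570, F1478). Control points (SVG): P0=(62.86,125.85), P1=(100.79,113.09), P2=(159.37,83.65); sampled at t=k/4. Machine vertices: (62.86,109.94) → (83.12,117.36) → (105.95,126.87) → (131.37,138.46) → (159.37,152.14). Open path.

(bCNC post)
(Date: synthetic)
G21
G90
G0 X62.86 Y109.94
M3 S570
G1 X83.12 Y117.36 F1478
G1 X105.95 Y126.87
G1 X131.37 Y138.46
G1 X159.37 Y152.14
M5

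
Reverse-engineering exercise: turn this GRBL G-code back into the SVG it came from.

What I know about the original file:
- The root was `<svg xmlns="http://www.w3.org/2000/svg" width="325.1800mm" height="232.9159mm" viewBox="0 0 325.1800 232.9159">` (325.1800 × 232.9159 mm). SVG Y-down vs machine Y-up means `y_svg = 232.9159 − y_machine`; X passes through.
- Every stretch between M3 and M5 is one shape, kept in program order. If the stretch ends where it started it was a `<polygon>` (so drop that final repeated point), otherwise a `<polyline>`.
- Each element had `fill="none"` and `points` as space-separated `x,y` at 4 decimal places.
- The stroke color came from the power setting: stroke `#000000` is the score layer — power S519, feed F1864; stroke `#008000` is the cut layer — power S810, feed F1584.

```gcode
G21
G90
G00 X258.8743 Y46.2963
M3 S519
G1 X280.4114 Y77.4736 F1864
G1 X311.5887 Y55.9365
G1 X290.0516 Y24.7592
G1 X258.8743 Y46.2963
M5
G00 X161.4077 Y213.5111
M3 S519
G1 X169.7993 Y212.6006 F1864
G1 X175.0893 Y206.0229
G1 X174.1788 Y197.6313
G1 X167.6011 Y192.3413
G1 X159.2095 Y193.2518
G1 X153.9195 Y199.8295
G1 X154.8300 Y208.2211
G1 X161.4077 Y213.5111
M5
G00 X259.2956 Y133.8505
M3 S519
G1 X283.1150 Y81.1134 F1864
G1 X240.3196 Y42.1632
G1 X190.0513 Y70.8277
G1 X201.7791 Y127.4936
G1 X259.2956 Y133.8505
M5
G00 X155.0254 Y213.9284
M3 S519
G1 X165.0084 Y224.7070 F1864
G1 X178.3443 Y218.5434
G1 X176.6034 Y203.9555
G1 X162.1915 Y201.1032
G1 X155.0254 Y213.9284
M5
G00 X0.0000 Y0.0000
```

<svg xmlns="http://www.w3.org/2000/svg" width="325.1800mm" height="232.9159mm" viewBox="0 0 325.1800 232.9159">
  <polygon points="258.8743,186.6196 280.4114,155.4423 311.5887,176.9794 290.0516,208.1567" fill="none" stroke="#000000"/>
  <polygon points="161.4077,19.4048 169.7993,20.3153 175.0893,26.8930 174.1788,35.2846 167.6011,40.5746 159.2095,39.6641 153.9195,33.0864 154.8300,24.6948" fill="none" stroke="#000000"/>
  <polygon points="259.2956,99.0654 283.1150,151.8025 240.3196,190.7527 190.0513,162.0882 201.7791,105.4223" fill="none" stroke="#000000"/>
  <polygon points="155.0254,18.9875 165.0084,8.2089 178.3443,14.3725 176.6034,28.9604 162.1915,31.8127" fill="none" stroke="#000000"/>
</svg>

Each laser-on run becomes one SVG element. Flip Y back into SVG space with y_svg = 232.9159 − y_machine. Every run uses S519, so all elements get stroke `#000000` (score).

Run 1: The run returns to its start, so emit a `<polygon>` with points (Y-flipped): 258.8743,186.6196 280.4114,155.4423 311.5887,176.9794 290.0516,208.1567.

Run 2: The run returns to its start, so emit a `<polygon>` with points (Y-flipped): 161.4077,19.4048 169.7993,20.3153 175.0893,26.8930 174.1788,35.2846 167.6011,40.5746 159.2095,39.6641 153.9195,33.0864 154.8300,24.6948.

Run 3: The run returns to its start, so emit a `<polygon>` with points (Y-flipped): 259.2956,99.0654 283.1150,151.8025 240.3196,190.7527 190.0513,162.0882 201.7791,105.4223.

Run 4: The run returns to its start, so emit a `<polygon>` with points (Y-flipped): 155.0254,18.9875 165.0084,8.2089 178.3443,14.3725 176.6034,28.9604 162.1915,31.8127.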